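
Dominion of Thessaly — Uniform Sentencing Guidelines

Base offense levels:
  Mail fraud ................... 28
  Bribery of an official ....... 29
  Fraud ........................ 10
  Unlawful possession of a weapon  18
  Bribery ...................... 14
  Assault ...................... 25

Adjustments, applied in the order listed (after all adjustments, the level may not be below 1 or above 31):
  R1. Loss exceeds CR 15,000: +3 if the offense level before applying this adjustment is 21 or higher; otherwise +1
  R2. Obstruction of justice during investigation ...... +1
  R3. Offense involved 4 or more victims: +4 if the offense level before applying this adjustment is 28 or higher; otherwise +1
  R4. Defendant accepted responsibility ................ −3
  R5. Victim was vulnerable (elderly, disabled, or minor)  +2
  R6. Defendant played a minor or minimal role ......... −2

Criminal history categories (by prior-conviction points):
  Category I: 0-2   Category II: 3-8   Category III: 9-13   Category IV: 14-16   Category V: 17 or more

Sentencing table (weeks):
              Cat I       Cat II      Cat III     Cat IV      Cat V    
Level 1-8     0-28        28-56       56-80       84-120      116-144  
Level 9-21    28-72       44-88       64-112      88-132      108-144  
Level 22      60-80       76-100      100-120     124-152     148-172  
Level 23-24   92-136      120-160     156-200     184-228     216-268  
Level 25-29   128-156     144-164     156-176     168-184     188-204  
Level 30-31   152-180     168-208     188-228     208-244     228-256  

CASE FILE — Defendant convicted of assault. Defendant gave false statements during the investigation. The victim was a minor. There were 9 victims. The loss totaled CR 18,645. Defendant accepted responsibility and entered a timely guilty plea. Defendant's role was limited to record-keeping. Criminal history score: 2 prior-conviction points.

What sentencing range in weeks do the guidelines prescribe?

152-180 weeks

Base offense level for assault: 25.
R1 applies (level before this adjustment is 25 ≥ 21, so +3): 25 + 3 = 28.
R2 applies: 28 + 1 = 29.
R3 applies (level before this adjustment is 29 ≥ 28, so +4): 29 + 4 = 33.
R4 applies: 33 − 3 = 30.
R5 applies: 30 + 2 = 32.
R6 applies: 32 − 2 = 30.
Final offense level: 30.
Criminal history: 2 prior points → Category I (0-2).
Level 30 falls in the 30-31 band.
Grid: Level 30-31 × Category I = 152-180 weeks.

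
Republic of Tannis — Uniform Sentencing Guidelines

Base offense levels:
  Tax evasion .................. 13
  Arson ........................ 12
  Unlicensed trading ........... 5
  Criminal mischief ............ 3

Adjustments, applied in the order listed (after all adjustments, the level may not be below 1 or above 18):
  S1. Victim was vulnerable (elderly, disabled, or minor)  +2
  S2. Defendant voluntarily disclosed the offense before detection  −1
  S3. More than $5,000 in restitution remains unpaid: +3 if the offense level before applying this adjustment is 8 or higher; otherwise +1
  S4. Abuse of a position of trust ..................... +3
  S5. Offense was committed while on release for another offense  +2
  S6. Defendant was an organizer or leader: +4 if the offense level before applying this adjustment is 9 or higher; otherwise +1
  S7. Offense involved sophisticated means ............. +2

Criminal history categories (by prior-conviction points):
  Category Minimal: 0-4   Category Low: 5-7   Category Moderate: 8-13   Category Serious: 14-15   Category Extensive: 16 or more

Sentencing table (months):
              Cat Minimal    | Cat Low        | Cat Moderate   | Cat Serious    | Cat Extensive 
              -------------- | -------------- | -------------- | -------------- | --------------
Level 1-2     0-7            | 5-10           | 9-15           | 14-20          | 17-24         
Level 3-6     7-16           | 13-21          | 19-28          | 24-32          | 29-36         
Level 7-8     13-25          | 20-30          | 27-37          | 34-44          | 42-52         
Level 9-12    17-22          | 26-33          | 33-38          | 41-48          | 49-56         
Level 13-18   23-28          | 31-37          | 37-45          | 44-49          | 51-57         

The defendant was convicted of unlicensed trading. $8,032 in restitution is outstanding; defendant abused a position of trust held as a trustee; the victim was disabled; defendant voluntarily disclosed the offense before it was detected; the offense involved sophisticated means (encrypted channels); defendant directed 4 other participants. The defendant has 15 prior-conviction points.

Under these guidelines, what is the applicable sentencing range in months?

44-49 months

Base offense level for unlicensed trading: 5.
S1 applies: 5 + 2 = 7.
S2 applies: 7 − 1 = 6.
S3 applies (level before this adjustment is 6 < 8, so +1): 6 + 1 = 7.
S4 applies: 7 + 3 = 10.
S5 does not apply.
S6 applies (level before this adjustment is 10 ≥ 9, so +4): 10 + 4 = 14.
S7 applies: 14 + 2 = 16.
Final offense level: 16.
Criminal history: 15 prior points → Category Serious (14-15).
Level 16 falls in the 13-18 band.
Grid: Level 13-18 × Category Serious = 44-49 months.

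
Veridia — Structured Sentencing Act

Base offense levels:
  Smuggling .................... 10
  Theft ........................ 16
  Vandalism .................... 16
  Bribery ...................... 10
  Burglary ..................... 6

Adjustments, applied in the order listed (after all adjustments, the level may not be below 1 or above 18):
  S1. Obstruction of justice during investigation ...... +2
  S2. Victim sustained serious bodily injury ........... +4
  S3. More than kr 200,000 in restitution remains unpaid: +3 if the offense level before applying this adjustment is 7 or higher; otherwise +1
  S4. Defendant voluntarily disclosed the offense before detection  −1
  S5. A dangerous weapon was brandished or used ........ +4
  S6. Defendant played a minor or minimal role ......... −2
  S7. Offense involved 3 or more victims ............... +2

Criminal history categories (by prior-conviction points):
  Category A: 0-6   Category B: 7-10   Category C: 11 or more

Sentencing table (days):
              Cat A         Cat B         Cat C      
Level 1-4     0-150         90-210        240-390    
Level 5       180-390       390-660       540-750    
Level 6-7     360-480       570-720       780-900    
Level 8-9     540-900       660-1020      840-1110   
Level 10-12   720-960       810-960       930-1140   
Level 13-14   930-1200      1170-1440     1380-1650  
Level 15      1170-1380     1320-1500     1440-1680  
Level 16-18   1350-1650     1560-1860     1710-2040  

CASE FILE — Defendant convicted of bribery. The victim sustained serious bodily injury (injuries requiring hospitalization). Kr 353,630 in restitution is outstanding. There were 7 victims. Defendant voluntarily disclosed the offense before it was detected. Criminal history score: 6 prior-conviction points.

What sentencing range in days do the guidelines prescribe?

1350-1650 days

Base offense level for bribery: 10.
S2 applies: 10 + 4 = 14.
S3 applies (level before this adjustment is 14 ≥ 7, so +3): 14 + 3 = 17.
S4 applies: 17 − 1 = 16.
S7 applies: 16 + 2 = 18.
Final offense level: 18.
Criminal history: 6 prior points → Category A (0-6).
Level 18 falls in the 16-18 band.
Grid: Level 16-18 × Category A = 1350-1650 days.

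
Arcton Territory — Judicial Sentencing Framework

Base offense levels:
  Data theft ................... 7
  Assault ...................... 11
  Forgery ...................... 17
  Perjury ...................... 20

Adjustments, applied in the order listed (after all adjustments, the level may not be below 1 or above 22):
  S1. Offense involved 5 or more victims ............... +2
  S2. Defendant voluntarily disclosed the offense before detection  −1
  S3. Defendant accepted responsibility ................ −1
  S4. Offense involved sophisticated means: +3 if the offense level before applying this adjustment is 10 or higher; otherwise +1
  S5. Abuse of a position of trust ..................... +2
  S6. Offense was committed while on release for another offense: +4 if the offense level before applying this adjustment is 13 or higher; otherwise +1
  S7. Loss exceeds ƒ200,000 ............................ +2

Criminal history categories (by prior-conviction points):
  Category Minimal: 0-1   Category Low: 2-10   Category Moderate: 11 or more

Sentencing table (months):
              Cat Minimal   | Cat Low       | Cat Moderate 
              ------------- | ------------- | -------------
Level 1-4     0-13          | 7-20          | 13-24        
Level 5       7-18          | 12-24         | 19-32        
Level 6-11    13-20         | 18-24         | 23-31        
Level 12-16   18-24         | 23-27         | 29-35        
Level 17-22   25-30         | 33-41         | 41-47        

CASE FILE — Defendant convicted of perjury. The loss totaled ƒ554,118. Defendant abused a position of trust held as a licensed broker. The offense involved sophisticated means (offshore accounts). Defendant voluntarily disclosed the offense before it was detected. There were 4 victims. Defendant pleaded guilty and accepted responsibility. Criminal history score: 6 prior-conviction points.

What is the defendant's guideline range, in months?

33-41 months

Base offense level for perjury: 20.
S2 applies: 20 − 1 = 19.
S3 applies: 19 − 1 = 18.
S4 applies (level before this adjustment is 18 ≥ 10, so +3): 18 + 3 = 21.
S5 applies: 21 + 2 = 23.
S7 applies: 23 + 2 = 25.
Level 25 exceeds the maximum of 22; capped at 22.
Final offense level: 22.
Criminal history: 6 prior points → Category Low (2-10).
Level 22 falls in the 17-22 band.
Grid: Level 17-22 × Category Low = 33-41 months.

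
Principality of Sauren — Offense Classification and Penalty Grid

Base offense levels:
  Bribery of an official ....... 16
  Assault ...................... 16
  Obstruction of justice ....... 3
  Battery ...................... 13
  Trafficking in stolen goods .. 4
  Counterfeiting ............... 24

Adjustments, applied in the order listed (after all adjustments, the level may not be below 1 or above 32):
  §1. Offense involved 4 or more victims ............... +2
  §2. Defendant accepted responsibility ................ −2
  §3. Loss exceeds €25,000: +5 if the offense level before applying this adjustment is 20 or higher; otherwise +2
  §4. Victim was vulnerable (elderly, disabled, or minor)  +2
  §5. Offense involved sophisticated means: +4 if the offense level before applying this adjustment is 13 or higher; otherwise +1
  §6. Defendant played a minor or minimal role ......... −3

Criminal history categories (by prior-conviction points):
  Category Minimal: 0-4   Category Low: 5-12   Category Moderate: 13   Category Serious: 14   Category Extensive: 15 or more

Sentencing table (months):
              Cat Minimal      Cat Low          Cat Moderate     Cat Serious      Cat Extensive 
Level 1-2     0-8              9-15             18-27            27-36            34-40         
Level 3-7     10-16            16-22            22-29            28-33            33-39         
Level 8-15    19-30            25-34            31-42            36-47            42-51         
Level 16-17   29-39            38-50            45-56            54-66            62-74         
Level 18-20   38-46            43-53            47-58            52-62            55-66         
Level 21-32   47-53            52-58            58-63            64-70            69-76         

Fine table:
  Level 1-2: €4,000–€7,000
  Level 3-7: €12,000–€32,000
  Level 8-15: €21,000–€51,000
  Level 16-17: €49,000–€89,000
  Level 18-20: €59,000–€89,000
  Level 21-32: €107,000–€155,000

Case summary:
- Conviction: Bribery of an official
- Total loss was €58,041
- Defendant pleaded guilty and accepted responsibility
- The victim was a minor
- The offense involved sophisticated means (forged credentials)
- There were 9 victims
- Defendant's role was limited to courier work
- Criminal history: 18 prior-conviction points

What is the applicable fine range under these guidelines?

€107,000–€155,000

Base offense level for bribery of an official: 16.
§1 applies: 16 + 2 = 18.
§2 applies: 18 − 2 = 16.
§3 applies (level before this adjustment is 16 < 20, so +2): 16 + 2 = 18.
§4 applies: 18 + 2 = 20.
§5 applies (level before this adjustment is 20 ≥ 13, so +4): 20 + 4 = 24.
§6 applies: 24 − 3 = 21.
Final offense level: 21.
Level 21 falls in the 21-32 band.
Fine table: Level 21-32 → €107,000–€155,000.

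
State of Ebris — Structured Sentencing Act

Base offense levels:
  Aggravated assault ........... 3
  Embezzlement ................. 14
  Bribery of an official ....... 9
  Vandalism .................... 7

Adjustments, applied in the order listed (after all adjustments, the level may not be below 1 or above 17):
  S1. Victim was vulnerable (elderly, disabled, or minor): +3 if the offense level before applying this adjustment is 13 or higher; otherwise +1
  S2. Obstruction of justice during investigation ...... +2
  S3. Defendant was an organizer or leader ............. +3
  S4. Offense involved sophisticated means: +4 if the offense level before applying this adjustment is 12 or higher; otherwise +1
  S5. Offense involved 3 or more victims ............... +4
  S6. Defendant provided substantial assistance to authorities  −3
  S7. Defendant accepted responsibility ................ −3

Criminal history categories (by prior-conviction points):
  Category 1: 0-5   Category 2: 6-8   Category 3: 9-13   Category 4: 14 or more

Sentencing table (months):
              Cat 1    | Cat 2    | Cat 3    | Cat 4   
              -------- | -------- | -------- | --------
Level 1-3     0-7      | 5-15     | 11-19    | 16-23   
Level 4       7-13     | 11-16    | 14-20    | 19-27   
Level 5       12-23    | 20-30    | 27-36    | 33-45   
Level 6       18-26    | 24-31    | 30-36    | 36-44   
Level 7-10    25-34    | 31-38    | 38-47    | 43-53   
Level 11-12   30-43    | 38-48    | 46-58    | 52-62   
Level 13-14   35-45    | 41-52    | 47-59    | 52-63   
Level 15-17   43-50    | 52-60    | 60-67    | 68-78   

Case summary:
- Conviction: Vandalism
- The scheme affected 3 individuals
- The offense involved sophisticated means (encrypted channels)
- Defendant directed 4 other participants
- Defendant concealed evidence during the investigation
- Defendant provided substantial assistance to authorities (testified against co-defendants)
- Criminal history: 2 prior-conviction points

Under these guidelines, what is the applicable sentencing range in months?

43-50 months

Base offense level for vandalism: 7.
S2 applies: 7 + 2 = 9.
S3 applies: 9 + 3 = 12.
S4 applies (level before this adjustment is 12 ≥ 12, so +4): 12 + 4 = 16.
S5 applies: 16 + 4 = 20.
S6 applies: 20 − 3 = 17.
Final offense level: 17.
Criminal history: 2 prior points → Category 1 (0-5).
Level 17 falls in the 15-17 band.
Grid: Level 15-17 × Category 1 = 43-50 months.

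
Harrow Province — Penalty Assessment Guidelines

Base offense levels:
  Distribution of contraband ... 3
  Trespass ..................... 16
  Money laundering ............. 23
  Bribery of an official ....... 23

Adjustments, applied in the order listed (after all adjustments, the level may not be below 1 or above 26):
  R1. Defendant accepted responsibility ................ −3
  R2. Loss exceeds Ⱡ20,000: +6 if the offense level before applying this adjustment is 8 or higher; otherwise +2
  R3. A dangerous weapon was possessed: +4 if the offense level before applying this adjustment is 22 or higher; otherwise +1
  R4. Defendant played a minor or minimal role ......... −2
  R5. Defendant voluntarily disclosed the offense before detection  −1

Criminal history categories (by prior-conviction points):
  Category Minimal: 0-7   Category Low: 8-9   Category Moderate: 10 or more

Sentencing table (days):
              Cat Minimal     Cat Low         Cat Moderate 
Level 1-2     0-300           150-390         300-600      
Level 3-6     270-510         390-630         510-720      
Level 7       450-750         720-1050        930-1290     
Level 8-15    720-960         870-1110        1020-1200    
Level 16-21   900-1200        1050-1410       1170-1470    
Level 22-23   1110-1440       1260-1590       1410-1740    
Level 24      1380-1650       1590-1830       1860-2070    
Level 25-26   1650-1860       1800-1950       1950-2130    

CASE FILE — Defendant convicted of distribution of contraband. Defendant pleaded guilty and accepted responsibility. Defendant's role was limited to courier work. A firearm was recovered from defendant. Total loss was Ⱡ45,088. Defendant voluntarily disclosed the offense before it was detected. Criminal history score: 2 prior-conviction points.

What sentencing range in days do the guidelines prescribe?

Base offense level for distribution of contraband: 3.
R1 applies: 3 − 3 = 0.
R2 applies (level before this adjustment is 0 < 8, so +2): 0 + 2 = 2.
R3 applies (level before this adjustment is 2 < 22, so +1): 2 + 1 = 3.
R4 applies: 3 − 2 = 1.
R5 applies: 1 − 1 = 0.
Level 0 is below the minimum of 1; floored at 1.
Final offense level: 1.
Criminal history: 2 prior points → Category Minimal (0-7).
Level 1 falls in the 1-2 band.
Grid: Level 1-2 × Category Minimal = 0-300 days.

0-300 days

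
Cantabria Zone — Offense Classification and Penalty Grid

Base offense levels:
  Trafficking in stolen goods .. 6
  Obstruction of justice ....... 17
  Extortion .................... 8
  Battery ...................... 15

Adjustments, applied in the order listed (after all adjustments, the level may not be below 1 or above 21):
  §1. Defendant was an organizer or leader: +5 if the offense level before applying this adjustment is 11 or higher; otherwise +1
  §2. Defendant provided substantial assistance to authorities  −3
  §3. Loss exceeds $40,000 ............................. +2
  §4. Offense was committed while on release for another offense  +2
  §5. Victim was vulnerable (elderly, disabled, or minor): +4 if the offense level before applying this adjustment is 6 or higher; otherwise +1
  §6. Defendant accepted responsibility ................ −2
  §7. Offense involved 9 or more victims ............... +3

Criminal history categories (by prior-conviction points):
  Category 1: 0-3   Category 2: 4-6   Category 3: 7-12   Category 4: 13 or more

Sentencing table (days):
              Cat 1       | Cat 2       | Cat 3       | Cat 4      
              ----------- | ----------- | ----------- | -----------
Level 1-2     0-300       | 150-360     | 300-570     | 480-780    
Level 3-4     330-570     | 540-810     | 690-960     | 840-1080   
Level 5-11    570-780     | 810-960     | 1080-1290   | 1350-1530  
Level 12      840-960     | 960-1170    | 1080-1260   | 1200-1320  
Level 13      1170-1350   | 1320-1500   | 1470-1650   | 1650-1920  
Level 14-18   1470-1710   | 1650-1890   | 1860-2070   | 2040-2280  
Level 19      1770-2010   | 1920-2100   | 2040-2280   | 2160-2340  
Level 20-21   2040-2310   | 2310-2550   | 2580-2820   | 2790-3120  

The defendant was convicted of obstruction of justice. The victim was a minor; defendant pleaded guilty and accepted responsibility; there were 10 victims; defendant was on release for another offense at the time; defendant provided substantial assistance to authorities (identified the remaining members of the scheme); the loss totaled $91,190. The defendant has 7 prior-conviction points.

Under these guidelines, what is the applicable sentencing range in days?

2580-2820 days

Base offense level for obstruction of justice: 17.
§2 applies: 17 − 3 = 14.
§3 applies: 14 + 2 = 16.
§4 applies: 16 + 2 = 18.
§5 applies (level before this adjustment is 18 ≥ 6, so +4): 18 + 4 = 22.
§6 applies: 22 − 2 = 20.
§7 applies: 20 + 3 = 23.
Level 23 exceeds the maximum of 21; capped at 21.
Final offense level: 21.
Criminal history: 7 prior points → Category 3 (7-12).
Level 21 falls in the 20-21 band.
Grid: Level 20-21 × Category 3 = 2580-2820 days.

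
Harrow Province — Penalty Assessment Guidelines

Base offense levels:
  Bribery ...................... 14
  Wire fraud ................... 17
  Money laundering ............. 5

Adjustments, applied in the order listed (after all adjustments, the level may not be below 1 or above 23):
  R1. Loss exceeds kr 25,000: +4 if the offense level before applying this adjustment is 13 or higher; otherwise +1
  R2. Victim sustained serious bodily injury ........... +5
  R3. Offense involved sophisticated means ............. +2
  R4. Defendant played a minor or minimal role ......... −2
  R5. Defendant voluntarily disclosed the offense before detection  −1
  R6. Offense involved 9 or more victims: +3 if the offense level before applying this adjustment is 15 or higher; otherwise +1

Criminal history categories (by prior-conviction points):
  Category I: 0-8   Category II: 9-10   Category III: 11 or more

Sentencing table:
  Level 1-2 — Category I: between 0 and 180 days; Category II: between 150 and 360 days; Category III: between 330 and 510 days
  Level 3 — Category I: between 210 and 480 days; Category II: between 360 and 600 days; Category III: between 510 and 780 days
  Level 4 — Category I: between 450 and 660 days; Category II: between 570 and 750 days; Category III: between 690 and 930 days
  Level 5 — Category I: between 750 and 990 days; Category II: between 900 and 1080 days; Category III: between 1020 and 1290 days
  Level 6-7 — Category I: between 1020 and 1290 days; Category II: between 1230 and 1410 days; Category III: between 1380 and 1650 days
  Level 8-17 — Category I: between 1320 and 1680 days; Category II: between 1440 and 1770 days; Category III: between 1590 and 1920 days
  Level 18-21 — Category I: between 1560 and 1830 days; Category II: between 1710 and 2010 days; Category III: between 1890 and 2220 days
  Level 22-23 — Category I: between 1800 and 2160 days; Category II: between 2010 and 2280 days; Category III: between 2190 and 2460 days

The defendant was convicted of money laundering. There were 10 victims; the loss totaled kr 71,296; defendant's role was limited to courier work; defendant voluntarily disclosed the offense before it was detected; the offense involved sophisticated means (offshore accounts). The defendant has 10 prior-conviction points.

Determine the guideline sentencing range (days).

1230-1410 days

Base offense level for money laundering: 5.
R1 applies (level before this adjustment is 5 < 13, so +1): 5 + 1 = 6.
R2 does not apply.
R3 applies: 6 + 2 = 8.
R4 applies: 8 − 2 = 6.
R5 applies: 6 − 1 = 5.
R6 applies (level before this adjustment is 5 < 15, so +1): 5 + 1 = 6.
Final offense level: 6.
Criminal history: 10 prior points → Category II (9-10).
Level 6 falls in the 6-7 band.
Grid: Level 6-7 × Category II = 1230-1410 days.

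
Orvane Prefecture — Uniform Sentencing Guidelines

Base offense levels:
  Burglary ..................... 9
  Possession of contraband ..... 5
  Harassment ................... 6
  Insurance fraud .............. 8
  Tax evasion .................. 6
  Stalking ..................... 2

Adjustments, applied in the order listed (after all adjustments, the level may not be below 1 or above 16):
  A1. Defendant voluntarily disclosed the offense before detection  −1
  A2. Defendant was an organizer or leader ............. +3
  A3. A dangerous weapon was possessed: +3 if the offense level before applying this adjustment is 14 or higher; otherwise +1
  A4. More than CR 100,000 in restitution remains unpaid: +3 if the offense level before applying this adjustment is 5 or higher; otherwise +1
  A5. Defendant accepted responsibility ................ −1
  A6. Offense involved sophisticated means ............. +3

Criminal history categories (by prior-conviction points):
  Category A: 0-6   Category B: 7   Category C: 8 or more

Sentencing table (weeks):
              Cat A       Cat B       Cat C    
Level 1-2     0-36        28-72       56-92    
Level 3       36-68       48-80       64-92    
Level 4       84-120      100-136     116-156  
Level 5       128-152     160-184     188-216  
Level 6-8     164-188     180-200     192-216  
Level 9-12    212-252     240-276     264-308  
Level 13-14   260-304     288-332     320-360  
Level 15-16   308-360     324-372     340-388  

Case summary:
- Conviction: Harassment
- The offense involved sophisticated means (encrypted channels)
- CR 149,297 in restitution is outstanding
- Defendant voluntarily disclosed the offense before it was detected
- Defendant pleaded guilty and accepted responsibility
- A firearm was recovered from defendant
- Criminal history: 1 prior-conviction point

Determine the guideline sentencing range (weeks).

212-252 weeks

Base offense level for harassment: 6.
A1 applies: 6 − 1 = 5.
A2 does not apply.
A3 applies (level before this adjustment is 5 < 14, so +1): 5 + 1 = 6.
A4 applies (level before this adjustment is 6 ≥ 5, so +3): 6 + 3 = 9.
A5 applies: 9 − 1 = 8.
A6 applies: 8 + 3 = 11.
Final offense level: 11.
Criminal history: 1 prior point → Category A (0-6).
Level 11 falls in the 9-12 band.
Grid: Level 9-12 × Category A = 212-252 weeks.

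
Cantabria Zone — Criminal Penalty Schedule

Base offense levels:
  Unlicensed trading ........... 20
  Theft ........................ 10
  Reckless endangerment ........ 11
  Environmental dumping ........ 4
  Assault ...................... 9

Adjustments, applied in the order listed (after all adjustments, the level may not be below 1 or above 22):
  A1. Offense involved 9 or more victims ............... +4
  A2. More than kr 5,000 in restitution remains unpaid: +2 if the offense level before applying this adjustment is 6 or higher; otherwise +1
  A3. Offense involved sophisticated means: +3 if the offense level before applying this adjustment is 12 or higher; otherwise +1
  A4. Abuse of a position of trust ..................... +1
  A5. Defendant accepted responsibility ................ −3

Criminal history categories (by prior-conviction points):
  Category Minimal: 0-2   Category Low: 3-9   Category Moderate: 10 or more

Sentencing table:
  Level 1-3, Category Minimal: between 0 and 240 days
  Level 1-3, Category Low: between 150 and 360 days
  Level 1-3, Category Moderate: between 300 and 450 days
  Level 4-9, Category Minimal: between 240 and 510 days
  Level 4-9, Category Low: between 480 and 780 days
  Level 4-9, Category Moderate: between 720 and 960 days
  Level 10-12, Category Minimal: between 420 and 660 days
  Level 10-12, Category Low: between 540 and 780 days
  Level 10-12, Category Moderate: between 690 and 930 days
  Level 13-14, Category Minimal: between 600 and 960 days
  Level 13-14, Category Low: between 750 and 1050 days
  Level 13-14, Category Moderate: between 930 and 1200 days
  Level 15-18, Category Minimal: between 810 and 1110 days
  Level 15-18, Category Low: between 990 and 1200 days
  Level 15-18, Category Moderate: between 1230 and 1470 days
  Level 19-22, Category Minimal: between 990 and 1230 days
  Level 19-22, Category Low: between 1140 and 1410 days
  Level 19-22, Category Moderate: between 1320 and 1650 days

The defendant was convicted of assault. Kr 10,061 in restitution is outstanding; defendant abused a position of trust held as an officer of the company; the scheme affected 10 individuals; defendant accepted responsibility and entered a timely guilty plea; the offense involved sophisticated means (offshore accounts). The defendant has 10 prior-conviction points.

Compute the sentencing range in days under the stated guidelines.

1230-1470 days

Base offense level for assault: 9.
A1 applies: 9 + 4 = 13.
A2 applies (level before this adjustment is 13 ≥ 6, so +2): 13 + 2 = 15.
A3 applies (level before this adjustment is 15 ≥ 12, so +3): 15 + 3 = 18.
A4 applies: 18 + 1 = 19.
A5 applies: 19 − 3 = 16.
Final offense level: 16.
Criminal history: 10 prior points → Category Moderate (10+).
Level 16 falls in the 15-18 band.
Grid: Level 15-18 × Category Moderate = 1230-1470 days.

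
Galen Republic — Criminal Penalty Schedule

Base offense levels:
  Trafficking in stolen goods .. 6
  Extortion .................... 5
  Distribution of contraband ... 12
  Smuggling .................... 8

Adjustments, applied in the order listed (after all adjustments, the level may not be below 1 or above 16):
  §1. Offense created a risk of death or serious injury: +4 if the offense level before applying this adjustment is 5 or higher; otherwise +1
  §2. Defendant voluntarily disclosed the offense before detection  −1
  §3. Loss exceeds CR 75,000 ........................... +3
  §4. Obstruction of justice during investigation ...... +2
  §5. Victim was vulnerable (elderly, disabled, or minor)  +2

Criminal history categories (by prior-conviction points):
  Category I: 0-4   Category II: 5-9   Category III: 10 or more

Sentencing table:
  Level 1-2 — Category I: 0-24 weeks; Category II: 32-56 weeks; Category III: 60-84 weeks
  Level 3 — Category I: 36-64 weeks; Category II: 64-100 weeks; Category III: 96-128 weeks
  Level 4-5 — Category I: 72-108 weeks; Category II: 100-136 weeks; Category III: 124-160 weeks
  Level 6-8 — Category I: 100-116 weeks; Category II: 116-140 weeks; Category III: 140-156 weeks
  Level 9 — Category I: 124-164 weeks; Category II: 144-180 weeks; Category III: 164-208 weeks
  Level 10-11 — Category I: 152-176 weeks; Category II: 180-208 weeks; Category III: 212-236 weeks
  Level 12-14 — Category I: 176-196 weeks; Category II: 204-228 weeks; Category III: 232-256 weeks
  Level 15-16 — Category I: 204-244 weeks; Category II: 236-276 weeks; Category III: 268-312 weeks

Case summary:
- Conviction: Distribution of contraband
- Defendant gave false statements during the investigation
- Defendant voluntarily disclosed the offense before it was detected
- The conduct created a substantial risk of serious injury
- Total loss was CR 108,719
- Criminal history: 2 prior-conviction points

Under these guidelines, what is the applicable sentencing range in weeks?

204-244 weeks

Base offense level for distribution of contraband: 12.
§1 applies (level before this adjustment is 12 ≥ 5, so +4): 12 + 4 = 16.
§2 applies: 16 − 1 = 15.
§3 applies: 15 + 3 = 18.
§4 applies: 18 + 2 = 20.
§5 does not apply.
Level 20 exceeds the maximum of 16; capped at 16.
Final offense level: 16.
Criminal history: 2 prior points → Category I (0-4).
Level 16 falls in the 15-16 band.
Grid: Level 15-16 × Category I = 204-244 weeks.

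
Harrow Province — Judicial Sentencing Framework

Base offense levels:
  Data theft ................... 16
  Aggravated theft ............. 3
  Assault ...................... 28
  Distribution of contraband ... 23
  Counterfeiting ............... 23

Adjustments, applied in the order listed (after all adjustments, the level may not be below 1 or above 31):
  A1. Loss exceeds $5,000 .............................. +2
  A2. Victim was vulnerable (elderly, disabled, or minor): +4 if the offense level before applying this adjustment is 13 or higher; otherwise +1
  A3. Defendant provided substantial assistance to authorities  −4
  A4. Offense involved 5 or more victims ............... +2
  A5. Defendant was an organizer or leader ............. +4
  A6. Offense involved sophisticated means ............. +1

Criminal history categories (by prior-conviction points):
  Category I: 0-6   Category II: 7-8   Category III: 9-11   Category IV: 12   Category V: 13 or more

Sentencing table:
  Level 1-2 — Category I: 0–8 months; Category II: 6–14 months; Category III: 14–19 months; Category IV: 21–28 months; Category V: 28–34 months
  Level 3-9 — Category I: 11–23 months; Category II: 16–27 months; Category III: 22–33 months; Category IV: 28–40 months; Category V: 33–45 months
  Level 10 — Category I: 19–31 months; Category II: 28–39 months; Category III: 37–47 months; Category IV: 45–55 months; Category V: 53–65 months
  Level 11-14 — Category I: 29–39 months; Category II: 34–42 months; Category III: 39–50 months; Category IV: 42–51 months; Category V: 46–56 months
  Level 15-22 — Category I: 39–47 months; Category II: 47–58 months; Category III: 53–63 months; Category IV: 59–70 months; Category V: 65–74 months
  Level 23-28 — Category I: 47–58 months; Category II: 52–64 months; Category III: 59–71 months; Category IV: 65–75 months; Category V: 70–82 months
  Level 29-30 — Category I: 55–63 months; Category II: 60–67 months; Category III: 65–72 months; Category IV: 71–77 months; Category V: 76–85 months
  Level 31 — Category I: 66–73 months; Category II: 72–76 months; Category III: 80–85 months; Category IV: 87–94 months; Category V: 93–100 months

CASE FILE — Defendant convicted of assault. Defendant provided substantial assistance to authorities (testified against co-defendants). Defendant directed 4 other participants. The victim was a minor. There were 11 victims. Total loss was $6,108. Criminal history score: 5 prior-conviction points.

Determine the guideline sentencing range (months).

Base offense level for assault: 28.
A1 applies: 28 + 2 = 30.
A2 applies (level before this adjustment is 30 ≥ 13, so +4): 30 + 4 = 34.
A3 applies: 34 − 4 = 30.
A4 applies: 30 + 2 = 32.
A5 applies: 32 + 4 = 36.
A6 does not apply.
Level 36 exceeds the maximum of 31; capped at 31.
Final offense level: 31.
Criminal history: 5 prior points → Category I (0-6).
Level 31 falls in the 31 band.
Grid: Level 31 × Category I = 66-73 months.

66-73 months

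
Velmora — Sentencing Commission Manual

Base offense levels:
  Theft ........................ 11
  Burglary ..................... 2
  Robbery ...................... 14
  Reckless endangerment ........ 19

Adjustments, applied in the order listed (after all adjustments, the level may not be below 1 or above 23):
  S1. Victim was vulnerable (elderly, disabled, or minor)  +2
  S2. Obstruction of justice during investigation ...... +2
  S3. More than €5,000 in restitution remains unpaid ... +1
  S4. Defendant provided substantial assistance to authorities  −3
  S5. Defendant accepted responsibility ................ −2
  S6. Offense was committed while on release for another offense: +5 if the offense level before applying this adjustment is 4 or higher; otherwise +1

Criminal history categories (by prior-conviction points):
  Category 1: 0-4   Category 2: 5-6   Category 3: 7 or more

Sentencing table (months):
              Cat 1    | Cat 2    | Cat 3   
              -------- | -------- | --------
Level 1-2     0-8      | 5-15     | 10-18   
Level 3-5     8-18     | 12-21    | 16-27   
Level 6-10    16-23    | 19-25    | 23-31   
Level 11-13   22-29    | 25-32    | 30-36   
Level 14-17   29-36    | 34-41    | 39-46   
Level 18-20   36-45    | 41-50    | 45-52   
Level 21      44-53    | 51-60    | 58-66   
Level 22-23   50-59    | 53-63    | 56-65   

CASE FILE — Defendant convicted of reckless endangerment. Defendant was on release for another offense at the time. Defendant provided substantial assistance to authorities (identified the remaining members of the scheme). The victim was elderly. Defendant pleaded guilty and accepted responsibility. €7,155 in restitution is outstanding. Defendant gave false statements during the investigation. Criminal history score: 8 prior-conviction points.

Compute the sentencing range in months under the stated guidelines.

Base offense level for reckless endangerment: 19.
S1 applies: 19 + 2 = 21.
S2 applies: 21 + 2 = 23.
S3 applies: 23 + 1 = 24.
S4 applies: 24 − 3 = 21.
S5 applies: 21 − 2 = 19.
S6 applies (level before this adjustment is 19 ≥ 4, so +5): 19 + 5 = 24.
Level 24 exceeds the maximum of 23; capped at 23.
Final offense level: 23.
Criminal history: 8 prior points → Category 3 (7+).
Level 23 falls in the 22-23 band.
Grid: Level 22-23 × Category 3 = 56-65 months.

56-65 months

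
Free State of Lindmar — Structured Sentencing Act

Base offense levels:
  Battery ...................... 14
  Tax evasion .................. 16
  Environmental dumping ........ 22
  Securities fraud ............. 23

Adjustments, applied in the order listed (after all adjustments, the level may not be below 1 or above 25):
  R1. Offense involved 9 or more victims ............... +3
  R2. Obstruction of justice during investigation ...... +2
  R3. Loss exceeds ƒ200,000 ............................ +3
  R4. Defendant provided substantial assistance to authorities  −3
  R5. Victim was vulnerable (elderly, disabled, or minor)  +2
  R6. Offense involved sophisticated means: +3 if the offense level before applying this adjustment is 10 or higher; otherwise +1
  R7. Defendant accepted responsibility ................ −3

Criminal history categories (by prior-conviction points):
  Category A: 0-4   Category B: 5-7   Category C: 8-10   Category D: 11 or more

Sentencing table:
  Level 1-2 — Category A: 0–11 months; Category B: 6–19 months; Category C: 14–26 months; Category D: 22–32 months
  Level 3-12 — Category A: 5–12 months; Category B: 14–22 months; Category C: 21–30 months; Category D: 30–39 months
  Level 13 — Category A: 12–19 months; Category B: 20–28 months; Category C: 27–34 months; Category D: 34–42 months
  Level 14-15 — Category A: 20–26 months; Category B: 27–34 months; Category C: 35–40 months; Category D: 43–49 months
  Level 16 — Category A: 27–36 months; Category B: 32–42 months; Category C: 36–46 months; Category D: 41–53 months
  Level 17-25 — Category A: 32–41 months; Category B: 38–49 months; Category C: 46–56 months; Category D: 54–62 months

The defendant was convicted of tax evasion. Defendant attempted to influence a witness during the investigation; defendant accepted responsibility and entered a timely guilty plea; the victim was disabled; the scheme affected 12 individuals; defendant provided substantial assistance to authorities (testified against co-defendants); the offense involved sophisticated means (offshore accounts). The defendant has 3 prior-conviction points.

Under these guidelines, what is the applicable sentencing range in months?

32-41 months

Base offense level for tax evasion: 16.
R1 applies: 16 + 3 = 19.
R2 applies: 19 + 2 = 21.
R3 does not apply.
R4 applies: 21 − 3 = 18.
R5 applies: 18 + 2 = 20.
R6 applies (level before this adjustment is 20 ≥ 10, so +3): 20 + 3 = 23.
R7 applies: 23 − 3 = 20.
Final offense level: 20.
Criminal history: 3 prior points → Category A (0-4).
Level 20 falls in the 17-25 band.
Grid: Level 17-25 × Category A = 32-41 months.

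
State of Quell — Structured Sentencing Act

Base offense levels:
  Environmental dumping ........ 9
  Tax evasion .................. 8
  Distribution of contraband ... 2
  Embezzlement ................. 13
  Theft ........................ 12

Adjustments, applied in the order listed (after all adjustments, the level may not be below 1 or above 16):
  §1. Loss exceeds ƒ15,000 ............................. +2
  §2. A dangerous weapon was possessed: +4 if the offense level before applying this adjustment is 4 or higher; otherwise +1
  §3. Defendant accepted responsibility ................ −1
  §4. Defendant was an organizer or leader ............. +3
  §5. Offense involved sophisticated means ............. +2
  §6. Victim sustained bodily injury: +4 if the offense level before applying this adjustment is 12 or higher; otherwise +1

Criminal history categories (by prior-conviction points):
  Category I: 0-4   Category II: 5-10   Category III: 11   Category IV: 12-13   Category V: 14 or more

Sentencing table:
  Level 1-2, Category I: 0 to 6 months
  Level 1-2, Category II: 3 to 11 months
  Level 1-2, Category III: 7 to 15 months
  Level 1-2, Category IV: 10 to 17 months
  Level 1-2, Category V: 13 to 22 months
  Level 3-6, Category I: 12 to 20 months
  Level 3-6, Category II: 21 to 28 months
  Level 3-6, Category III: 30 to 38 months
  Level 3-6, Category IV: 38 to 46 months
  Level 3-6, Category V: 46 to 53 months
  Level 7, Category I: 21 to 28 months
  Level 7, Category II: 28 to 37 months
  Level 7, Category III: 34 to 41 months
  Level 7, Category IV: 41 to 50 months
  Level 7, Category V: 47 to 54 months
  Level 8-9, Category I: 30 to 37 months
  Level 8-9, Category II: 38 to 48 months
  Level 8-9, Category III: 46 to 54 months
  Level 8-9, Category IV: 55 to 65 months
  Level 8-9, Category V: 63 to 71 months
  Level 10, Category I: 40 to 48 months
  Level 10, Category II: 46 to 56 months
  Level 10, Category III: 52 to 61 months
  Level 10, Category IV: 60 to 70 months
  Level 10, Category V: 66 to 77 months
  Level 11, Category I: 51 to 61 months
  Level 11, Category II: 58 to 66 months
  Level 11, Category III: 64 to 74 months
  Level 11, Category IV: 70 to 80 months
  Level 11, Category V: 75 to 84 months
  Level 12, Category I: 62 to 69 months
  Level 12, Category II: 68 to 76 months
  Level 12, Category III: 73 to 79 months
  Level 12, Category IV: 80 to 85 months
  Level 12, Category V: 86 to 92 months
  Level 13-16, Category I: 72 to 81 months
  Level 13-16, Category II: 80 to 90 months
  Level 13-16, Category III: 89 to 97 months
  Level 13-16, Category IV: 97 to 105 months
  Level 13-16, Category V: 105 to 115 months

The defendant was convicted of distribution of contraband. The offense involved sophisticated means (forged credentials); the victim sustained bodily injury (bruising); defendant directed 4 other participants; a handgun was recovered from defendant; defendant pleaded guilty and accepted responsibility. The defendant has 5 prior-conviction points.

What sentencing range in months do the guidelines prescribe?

Base offense level for distribution of contraband: 2.
§1 does not apply.
§2 applies (level before this adjustment is 2 < 4, so +1): 2 + 1 = 3.
§3 applies: 3 − 1 = 2.
§4 applies: 2 + 3 = 5.
§5 applies: 5 + 2 = 7.
§6 applies (level before this adjustment is 7 < 12, so +1): 7 + 1 = 8.
Final offense level: 8.
Criminal history: 5 prior points → Category II (5-10).
Level 8 falls in the 8-9 band.
Grid: Level 8-9 × Category II = 38-48 months.

38-48 months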